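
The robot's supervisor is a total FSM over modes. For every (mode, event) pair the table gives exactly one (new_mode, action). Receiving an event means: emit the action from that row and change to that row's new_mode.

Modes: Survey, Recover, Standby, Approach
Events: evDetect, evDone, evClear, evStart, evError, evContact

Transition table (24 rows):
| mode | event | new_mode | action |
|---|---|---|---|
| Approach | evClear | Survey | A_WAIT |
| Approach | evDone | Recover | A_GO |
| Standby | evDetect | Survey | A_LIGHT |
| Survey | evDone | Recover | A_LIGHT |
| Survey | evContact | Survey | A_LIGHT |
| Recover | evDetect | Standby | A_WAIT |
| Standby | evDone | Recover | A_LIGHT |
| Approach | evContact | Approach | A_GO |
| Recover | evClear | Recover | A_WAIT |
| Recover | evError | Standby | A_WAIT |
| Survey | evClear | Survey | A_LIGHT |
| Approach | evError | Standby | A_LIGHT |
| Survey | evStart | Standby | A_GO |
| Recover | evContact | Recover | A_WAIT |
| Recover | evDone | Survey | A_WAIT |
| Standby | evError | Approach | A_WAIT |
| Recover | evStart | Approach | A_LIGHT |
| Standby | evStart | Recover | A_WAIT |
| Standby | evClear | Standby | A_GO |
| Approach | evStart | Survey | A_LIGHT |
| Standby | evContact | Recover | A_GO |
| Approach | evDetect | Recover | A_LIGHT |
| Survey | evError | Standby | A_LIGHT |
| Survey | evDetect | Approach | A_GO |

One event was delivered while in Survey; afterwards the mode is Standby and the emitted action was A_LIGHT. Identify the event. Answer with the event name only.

evError

try evDetect: (Survey, evDetect) → (Approach, A_GO)
try evDone: (Survey, evDone) → (Recover, A_LIGHT)
try evClear: (Survey, evClear) → (Survey, A_LIGHT)
try evStart: (Survey, evStart) → (Standby, A_GO)
try evError: (Survey, evError) → (Standby, A_LIGHT)  ← matches
try evContact: (Survey, evContact) → (Survey, A_LIGHT)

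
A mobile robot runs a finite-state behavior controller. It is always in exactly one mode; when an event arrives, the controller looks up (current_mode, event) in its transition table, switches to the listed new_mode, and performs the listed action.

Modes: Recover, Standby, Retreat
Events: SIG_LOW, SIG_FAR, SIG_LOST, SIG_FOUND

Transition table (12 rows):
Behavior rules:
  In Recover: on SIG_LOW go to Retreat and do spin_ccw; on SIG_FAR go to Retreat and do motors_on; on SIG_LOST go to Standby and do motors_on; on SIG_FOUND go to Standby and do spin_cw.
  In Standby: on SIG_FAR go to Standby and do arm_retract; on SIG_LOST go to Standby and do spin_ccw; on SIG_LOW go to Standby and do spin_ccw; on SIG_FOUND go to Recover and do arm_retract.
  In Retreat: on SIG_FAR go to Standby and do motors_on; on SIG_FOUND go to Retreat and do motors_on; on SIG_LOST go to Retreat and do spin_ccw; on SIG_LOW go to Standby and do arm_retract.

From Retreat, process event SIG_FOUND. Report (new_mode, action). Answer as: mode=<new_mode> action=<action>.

mode=Retreat action=motors_on

current mode = Retreat; filter table to that mode:
  (Retreat, SIG_FAR) → (Standby, motors_on)
  (Retreat, SIG_FOUND) → (Retreat, motors_on)  ← event matches
  (Retreat, SIG_LOST) → (Retreat, spin_ccw)
  (Retreat, SIG_LOW) → (Standby, arm_retract)
event = SIG_FOUND selects (Retreat, motors_on)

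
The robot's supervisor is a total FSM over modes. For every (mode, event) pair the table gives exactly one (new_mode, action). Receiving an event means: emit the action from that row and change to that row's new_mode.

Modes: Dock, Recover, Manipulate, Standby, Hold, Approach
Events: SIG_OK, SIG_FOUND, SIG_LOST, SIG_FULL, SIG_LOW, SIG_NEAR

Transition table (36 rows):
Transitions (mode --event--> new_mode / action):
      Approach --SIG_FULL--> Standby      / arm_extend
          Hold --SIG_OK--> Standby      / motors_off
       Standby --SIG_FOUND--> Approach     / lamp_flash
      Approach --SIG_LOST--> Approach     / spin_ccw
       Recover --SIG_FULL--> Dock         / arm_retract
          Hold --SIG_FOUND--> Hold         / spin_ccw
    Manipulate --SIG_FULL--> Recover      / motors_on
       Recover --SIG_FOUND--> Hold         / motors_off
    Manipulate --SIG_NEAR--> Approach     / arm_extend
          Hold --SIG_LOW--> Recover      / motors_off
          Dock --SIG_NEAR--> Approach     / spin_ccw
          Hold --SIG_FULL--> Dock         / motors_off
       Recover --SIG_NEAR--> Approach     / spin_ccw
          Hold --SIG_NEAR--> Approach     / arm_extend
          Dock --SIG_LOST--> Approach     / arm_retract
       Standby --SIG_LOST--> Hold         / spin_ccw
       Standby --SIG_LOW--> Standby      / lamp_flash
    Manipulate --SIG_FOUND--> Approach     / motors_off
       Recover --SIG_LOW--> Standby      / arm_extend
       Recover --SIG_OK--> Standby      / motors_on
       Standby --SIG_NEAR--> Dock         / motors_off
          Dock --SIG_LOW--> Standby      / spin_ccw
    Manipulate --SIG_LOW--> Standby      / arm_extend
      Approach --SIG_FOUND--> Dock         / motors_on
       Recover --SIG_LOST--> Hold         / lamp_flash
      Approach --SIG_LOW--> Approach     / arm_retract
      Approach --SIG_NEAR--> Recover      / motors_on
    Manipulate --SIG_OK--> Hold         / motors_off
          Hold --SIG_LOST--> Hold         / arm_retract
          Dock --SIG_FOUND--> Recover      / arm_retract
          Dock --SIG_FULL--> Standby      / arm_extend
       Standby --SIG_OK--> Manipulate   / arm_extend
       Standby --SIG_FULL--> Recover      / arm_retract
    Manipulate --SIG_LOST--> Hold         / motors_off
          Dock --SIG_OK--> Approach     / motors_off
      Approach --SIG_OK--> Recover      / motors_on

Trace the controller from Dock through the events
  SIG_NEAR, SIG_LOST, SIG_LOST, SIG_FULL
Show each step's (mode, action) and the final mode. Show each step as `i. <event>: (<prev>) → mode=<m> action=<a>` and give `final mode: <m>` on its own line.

1. SIG_NEAR: (Dock) → mode=Approach action=spin_ccw
2. SIG_LOST: (Approach) → mode=Approach action=spin_ccw
3. SIG_LOST: (Approach) → mode=Approach action=spin_ccw
4. SIG_FULL: (Approach) → mode=Standby action=arm_extend

final mode: Standby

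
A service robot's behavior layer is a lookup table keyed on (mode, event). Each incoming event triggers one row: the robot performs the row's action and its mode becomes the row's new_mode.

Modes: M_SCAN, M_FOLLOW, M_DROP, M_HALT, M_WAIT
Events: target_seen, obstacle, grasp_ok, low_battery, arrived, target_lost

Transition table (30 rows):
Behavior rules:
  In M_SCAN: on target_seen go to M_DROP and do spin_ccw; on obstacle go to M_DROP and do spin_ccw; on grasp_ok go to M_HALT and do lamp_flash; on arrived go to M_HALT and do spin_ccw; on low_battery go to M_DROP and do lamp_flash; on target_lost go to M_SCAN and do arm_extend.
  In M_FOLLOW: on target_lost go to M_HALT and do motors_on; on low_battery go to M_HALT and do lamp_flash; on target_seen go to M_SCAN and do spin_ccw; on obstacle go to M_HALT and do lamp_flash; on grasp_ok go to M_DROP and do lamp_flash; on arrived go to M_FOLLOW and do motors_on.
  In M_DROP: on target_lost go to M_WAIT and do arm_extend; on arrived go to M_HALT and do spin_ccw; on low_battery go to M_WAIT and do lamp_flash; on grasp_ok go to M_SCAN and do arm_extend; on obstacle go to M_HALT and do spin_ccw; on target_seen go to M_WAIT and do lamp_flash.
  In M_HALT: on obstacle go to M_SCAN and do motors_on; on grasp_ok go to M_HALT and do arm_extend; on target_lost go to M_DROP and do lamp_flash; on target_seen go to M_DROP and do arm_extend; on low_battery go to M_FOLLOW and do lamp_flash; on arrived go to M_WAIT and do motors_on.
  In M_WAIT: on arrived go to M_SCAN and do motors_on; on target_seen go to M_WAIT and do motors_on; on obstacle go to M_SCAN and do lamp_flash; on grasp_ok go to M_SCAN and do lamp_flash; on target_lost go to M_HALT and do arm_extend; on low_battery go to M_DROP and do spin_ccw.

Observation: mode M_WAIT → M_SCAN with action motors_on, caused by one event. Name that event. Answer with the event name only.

try target_seen: (M_WAIT, target_seen) → (M_WAIT, motors_on)
try obstacle: (M_WAIT, obstacle) → (M_SCAN, lamp_flash)
try grasp_ok: (M_WAIT, grasp_ok) → (M_SCAN, lamp_flash)
try low_battery: (M_WAIT, low_battery) → (M_DROP, spin_ccw)
try arrived: (M_WAIT, arrived) → (M_SCAN, motors_on)  ← matches
try target_lost: (M_WAIT, target_lost) → (M_HALT, arm_extend)

arrived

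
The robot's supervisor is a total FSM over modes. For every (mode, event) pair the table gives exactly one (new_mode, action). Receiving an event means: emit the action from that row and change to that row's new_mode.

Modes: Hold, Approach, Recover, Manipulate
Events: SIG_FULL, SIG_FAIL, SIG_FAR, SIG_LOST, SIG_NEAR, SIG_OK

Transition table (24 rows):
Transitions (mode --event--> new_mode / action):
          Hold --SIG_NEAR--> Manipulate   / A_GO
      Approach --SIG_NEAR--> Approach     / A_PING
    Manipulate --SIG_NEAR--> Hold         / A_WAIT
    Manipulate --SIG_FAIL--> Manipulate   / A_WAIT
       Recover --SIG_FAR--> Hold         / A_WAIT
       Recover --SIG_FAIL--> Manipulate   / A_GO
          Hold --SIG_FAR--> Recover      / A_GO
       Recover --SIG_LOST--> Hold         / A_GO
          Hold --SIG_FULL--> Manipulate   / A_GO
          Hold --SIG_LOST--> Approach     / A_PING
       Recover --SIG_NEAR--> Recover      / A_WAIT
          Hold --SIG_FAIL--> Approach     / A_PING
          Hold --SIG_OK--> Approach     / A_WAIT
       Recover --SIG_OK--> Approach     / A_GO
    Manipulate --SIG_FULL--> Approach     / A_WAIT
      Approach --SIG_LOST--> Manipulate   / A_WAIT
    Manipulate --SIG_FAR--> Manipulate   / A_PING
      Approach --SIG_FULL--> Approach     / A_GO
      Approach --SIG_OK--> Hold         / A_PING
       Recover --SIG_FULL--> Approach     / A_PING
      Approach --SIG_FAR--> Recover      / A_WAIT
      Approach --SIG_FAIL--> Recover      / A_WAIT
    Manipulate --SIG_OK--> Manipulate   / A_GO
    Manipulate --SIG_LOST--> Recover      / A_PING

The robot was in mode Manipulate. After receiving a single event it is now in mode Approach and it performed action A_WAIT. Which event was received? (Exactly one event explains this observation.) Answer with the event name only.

try SIG_FULL: (Manipulate, SIG_FULL) → (Approach, A_WAIT)  ← matches
try SIG_FAIL: (Manipulate, SIG_FAIL) → (Manipulate, A_WAIT)
try SIG_FAR: (Manipulate, SIG_FAR) → (Manipulate, A_PING)
try SIG_LOST: (Manipulate, SIG_LOST) → (Recover, A_PING)
try SIG_NEAR: (Manipulate, SIG_NEAR) → (Hold, A_WAIT)
try SIG_OK: (Manipulate, SIG_OK) → (Manipulate, A_GO)

SIG_FULL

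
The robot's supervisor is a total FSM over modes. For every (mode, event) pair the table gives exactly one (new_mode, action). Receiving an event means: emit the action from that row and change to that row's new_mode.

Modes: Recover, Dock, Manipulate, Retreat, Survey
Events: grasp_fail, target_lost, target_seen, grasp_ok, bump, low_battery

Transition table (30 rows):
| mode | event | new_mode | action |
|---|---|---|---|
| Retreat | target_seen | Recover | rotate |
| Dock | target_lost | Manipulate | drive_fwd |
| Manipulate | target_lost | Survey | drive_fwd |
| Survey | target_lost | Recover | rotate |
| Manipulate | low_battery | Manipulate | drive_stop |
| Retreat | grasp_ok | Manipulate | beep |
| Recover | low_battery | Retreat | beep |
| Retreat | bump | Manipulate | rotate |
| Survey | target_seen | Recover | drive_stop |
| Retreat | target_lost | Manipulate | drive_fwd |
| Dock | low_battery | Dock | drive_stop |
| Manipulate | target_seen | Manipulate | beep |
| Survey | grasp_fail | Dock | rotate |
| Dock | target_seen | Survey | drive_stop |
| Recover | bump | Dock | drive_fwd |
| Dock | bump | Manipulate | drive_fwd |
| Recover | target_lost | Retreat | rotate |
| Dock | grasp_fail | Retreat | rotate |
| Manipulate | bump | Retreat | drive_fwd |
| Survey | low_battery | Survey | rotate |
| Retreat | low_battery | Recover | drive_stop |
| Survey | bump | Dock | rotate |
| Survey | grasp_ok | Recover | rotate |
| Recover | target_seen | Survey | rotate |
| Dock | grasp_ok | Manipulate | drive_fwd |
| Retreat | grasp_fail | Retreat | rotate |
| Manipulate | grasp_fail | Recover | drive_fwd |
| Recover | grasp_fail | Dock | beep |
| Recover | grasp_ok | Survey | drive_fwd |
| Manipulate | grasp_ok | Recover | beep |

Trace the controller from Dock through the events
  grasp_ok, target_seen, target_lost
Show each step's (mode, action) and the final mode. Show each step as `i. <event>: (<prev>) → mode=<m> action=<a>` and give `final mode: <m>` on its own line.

final mode: Survey

1. grasp_ok: (Dock) → mode=Manipulate action=drive_fwd
2. target_seen: (Manipulate) → mode=Manipulate action=beep
3. target_lost: (Manipulate) → mode=Survey action=drive_fwd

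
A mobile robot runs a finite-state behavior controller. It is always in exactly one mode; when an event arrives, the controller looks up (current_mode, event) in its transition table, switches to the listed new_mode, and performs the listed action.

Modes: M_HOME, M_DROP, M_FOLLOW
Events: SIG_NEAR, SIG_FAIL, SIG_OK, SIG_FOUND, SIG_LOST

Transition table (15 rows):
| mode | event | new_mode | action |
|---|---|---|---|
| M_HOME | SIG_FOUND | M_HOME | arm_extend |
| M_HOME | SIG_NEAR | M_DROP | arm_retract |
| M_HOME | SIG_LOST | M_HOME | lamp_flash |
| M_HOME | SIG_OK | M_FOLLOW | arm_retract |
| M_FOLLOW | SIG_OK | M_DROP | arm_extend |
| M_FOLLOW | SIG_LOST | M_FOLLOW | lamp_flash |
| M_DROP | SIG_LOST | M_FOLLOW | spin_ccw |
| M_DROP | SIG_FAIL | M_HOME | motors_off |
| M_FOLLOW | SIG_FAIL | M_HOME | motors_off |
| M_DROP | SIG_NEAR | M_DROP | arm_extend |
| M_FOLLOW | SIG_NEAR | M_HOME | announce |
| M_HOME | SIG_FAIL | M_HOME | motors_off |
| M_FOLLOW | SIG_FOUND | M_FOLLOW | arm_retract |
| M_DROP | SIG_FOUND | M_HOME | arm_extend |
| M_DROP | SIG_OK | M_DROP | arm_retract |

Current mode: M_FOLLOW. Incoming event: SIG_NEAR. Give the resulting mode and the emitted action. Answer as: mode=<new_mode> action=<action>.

mode=M_HOME action=announce

current mode = M_FOLLOW; filter table to that mode:
  (M_FOLLOW, SIG_OK) → (M_DROP, arm_extend)
  (M_FOLLOW, SIG_LOST) → (M_FOLLOW, lamp_flash)
  (M_FOLLOW, SIG_FAIL) → (M_HOME, motors_off)
  (M_FOLLOW, SIG_NEAR) → (M_HOME, announce)  ← event matches
  (M_FOLLOW, SIG_FOUND) → (M_FOLLOW, arm_retract)
event = SIG_NEAR selects (M_HOME, announce)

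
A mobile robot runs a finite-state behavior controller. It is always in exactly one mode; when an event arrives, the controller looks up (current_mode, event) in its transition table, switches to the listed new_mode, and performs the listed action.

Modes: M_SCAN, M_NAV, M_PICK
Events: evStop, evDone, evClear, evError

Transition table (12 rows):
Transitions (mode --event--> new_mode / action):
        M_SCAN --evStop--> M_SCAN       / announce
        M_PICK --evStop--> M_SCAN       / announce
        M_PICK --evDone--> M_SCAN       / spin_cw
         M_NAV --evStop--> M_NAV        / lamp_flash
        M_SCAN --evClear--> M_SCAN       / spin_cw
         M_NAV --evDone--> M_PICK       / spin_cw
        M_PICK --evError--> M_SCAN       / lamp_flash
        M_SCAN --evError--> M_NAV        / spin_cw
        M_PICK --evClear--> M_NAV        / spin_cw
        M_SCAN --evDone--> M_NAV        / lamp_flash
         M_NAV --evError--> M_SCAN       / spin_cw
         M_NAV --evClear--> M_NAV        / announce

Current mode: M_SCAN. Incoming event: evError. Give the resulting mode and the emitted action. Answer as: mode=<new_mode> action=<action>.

mode=M_NAV action=spin_cw

current mode = M_SCAN; filter table to that mode:
  (M_SCAN, evStop) → (M_SCAN, announce)
  (M_SCAN, evClear) → (M_SCAN, spin_cw)
  (M_SCAN, evError) → (M_NAV, spin_cw)  ← event matches
  (M_SCAN, evDone) → (M_NAV, lamp_flash)
event = evError selects (M_NAV, spin_cw)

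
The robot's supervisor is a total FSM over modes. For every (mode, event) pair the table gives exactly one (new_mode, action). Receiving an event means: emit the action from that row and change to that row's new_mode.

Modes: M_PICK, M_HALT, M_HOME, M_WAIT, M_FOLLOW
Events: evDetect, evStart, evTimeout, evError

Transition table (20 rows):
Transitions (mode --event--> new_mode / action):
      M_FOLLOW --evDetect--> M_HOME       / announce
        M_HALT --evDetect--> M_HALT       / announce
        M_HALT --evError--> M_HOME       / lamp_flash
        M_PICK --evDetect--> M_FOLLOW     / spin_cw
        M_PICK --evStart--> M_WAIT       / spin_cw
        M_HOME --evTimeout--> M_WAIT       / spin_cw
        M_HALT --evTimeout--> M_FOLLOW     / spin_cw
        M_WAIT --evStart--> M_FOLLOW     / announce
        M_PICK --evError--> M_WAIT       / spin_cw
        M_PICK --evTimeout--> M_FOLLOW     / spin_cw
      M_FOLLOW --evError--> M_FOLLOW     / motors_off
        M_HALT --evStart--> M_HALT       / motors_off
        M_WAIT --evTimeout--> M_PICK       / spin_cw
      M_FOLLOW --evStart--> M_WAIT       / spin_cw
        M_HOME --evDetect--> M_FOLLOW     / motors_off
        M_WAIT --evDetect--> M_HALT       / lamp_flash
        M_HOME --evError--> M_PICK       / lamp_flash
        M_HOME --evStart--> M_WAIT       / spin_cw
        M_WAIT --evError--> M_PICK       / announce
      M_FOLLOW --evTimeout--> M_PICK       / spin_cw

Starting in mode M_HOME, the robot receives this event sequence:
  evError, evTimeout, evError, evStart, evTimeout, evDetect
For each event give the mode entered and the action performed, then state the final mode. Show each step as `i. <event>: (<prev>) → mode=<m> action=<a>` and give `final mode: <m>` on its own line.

final mode: M_FOLLOW

1. evError: (M_HOME) → mode=M_PICK action=lamp_flash
2. evTimeout: (M_PICK) → mode=M_FOLLOW action=spin_cw
3. evError: (M_FOLLOW) → mode=M_FOLLOW action=motors_off
4. evStart: (M_FOLLOW) → mode=M_WAIT action=spin_cw
5. evTimeout: (M_WAIT) → mode=M_PICK action=spin_cw
6. evDetect: (M_PICK) → mode=M_FOLLOW action=spin_cw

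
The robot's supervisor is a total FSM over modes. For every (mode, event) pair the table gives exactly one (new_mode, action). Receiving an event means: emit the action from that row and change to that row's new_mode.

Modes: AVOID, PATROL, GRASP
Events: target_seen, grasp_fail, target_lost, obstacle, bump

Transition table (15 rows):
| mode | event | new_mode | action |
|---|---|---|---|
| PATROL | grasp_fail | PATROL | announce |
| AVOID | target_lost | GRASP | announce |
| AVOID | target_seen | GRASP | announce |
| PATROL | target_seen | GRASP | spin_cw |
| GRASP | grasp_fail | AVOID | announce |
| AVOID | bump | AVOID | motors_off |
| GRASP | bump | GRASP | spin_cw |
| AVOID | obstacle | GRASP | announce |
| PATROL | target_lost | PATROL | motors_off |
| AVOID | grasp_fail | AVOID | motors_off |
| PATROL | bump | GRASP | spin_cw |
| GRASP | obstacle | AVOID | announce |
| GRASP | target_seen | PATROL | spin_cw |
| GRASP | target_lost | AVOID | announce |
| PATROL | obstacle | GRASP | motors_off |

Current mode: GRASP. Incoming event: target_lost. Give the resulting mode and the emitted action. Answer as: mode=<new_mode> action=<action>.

current mode = GRASP; filter table to that mode:
  (GRASP, grasp_fail) → (AVOID, announce)
  (GRASP, bump) → (GRASP, spin_cw)
  (GRASP, obstacle) → (AVOID, announce)
  (GRASP, target_seen) → (PATROL, spin_cw)
  (GRASP, target_lost) → (AVOID, announce)  ← event matches
event = target_lost selects (AVOID, announce)

mode=AVOID action=announce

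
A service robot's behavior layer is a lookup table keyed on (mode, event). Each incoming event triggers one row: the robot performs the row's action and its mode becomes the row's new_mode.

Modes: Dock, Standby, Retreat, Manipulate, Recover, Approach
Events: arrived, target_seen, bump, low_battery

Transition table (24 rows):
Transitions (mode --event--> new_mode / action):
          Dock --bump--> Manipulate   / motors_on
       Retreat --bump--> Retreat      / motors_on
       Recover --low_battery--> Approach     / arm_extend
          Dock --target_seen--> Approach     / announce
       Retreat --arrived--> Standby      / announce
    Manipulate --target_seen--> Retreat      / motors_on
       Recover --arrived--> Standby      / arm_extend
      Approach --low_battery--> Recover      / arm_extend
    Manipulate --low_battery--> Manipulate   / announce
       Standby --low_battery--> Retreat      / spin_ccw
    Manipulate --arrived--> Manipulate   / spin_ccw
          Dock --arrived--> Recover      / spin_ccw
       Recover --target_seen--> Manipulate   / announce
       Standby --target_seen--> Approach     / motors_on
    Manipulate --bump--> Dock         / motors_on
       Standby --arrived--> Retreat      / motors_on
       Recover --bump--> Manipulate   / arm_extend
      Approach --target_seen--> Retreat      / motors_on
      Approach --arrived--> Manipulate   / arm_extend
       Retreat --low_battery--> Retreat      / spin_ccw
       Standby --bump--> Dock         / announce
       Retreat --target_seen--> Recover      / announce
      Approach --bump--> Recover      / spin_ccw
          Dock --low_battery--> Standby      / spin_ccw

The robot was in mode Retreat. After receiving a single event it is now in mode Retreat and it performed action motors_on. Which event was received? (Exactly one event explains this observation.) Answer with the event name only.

try arrived: (Retreat, arrived) → (Standby, announce)
try target_seen: (Retreat, target_seen) → (Recover, announce)
try bump: (Retreat, bump) → (Retreat, motors_on)  ← matches
try low_battery: (Retreat, low_battery) → (Retreat, spin_ccw)

bump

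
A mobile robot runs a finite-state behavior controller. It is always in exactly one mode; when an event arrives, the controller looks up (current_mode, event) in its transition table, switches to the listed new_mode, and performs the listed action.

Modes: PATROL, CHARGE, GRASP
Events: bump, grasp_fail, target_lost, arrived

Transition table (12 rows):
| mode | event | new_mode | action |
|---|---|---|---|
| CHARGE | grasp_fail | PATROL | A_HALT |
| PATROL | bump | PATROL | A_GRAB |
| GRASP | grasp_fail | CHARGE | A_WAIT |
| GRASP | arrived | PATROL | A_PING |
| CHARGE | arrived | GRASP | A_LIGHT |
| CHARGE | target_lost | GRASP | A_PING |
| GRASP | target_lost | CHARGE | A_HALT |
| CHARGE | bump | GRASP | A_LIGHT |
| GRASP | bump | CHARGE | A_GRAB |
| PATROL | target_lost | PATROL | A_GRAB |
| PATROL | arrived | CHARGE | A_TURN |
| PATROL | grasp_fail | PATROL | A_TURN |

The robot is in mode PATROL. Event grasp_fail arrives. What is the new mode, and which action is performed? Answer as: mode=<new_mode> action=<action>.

current mode = PATROL; filter table to that mode:
  (PATROL, bump) → (PATROL, A_GRAB)
  (PATROL, target_lost) → (PATROL, A_GRAB)
  (PATROL, arrived) → (CHARGE, A_TURN)
  (PATROL, grasp_fail) → (PATROL, A_TURN)  ← event matches
event = grasp_fail selects (PATROL, A_TURN)

mode=PATROL action=A_TURN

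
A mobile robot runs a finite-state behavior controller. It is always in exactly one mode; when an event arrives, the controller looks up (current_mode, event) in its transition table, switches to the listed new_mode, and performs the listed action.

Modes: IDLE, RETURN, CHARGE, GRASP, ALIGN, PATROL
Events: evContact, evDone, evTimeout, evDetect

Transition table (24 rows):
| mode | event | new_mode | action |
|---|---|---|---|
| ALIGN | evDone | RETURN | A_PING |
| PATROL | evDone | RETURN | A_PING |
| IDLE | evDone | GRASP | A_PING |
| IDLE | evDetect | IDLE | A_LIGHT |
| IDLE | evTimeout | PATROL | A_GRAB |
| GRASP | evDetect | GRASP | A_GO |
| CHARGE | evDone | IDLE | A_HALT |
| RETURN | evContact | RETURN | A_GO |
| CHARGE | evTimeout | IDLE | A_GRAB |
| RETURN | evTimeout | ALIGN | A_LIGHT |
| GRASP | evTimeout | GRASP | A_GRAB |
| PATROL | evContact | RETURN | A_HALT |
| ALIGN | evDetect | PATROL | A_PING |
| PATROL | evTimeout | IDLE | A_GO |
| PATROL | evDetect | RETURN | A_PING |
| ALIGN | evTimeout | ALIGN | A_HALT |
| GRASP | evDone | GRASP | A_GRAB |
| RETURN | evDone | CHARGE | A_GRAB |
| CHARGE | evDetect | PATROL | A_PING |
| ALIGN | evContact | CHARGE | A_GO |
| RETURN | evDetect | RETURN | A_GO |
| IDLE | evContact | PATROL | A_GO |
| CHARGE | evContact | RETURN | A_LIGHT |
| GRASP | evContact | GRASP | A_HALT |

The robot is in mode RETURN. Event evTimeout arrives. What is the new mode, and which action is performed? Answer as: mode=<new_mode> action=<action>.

current mode = RETURN; filter table to that mode:
  (RETURN, evContact) → (RETURN, A_GO)
  (RETURN, evTimeout) → (ALIGN, A_LIGHT)  ← event matches
  (RETURN, evDone) → (CHARGE, A_GRAB)
  (RETURN, evDetect) → (RETURN, A_GO)
event = evTimeout selects (ALIGN, A_LIGHT)

mode=ALIGN action=A_LIGHT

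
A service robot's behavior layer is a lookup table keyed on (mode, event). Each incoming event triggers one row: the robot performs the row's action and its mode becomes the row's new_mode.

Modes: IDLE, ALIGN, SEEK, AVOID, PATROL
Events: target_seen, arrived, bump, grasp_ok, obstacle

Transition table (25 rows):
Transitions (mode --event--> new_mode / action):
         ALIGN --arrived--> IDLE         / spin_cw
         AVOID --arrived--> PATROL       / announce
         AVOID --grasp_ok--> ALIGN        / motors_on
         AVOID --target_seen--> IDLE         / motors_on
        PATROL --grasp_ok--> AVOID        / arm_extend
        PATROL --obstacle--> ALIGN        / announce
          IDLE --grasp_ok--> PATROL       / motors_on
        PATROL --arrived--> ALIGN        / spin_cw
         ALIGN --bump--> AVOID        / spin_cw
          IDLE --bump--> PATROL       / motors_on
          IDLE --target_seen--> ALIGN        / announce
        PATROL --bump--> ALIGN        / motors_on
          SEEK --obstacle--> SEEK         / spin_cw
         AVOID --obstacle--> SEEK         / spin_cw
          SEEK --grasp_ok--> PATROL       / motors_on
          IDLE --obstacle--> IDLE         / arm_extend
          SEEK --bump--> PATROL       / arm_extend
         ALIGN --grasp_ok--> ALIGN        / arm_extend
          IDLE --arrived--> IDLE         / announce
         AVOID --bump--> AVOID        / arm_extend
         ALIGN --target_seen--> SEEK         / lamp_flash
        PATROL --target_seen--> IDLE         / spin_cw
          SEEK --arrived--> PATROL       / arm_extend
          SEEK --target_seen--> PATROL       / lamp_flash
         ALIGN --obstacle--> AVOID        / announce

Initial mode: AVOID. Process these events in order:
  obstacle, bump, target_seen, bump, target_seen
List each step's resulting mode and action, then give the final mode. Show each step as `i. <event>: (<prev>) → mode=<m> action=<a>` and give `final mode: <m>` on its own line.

final mode: IDLE

1. obstacle: (AVOID) → mode=SEEK action=spin_cw
2. bump: (SEEK) → mode=PATROL action=arm_extend
3. target_seen: (PATROL) → mode=IDLE action=spin_cw
4. bump: (IDLE) → mode=PATROL action=motors_on
5. target_seen: (PATROL) → mode=IDLE action=spin_cw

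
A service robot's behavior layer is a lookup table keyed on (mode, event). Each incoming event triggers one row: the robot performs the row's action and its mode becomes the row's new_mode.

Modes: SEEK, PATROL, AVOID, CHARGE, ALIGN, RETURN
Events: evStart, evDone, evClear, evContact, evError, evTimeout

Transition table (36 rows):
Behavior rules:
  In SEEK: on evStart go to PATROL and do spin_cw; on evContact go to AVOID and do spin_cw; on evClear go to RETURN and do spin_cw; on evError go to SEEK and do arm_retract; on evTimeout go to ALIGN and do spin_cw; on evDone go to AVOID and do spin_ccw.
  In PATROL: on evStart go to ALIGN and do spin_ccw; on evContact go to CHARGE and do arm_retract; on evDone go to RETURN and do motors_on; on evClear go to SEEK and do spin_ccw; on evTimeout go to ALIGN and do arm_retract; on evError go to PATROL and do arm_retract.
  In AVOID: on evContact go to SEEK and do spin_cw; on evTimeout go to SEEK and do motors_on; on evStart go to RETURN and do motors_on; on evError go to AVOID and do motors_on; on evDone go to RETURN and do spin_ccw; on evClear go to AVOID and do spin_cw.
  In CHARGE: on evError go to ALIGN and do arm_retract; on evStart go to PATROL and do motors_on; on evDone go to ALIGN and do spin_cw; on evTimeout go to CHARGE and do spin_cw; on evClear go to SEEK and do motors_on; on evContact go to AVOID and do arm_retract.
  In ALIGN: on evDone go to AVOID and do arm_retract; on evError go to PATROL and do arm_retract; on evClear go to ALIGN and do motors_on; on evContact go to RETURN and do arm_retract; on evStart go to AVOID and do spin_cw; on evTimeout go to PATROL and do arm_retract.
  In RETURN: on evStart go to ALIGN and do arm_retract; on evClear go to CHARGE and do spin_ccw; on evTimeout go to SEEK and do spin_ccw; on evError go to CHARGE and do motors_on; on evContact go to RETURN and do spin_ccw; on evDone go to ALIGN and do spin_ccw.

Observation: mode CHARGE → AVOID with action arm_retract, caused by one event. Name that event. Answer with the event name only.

try evStart: (CHARGE, evStart) → (PATROL, motors_on)
try evDone: (CHARGE, evDone) → (ALIGN, spin_cw)
try evClear: (CHARGE, evClear) → (SEEK, motors_on)
try evContact: (CHARGE, evContact) → (AVOID, arm_retract)  ← matches
try evError: (CHARGE, evError) → (ALIGN, arm_retract)
try evTimeout: (CHARGE, evTimeout) → (CHARGE, spin_cw)

evContact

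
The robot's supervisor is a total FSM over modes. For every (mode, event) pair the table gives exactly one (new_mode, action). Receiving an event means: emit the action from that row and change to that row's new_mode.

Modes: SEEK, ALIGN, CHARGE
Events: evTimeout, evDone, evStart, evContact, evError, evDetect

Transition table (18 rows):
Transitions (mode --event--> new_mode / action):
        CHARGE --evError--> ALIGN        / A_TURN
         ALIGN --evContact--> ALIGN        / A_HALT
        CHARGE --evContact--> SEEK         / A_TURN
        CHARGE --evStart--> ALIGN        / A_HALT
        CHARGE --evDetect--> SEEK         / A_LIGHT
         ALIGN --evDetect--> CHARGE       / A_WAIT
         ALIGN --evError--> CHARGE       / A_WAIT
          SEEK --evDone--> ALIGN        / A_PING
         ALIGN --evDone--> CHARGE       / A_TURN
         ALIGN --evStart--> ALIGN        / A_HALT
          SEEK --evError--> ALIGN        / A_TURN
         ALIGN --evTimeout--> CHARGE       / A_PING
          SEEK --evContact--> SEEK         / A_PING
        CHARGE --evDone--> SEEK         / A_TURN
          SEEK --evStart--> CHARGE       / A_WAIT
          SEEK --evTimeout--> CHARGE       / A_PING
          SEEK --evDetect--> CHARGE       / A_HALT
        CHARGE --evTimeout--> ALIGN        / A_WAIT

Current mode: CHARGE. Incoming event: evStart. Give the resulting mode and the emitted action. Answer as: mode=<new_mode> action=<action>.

current mode = CHARGE; filter table to that mode:
  (CHARGE, evError) → (ALIGN, A_TURN)
  (CHARGE, evContact) → (SEEK, A_TURN)
  (CHARGE, evStart) → (ALIGN, A_HALT)  ← event matches
  (CHARGE, evDetect) → (SEEK, A_LIGHT)
  (CHARGE, evDone) → (SEEK, A_TURN)
  (CHARGE, evTimeout) → (ALIGN, A_WAIT)
event = evStart selects (ALIGN, A_HALT)

mode=ALIGN action=A_HALT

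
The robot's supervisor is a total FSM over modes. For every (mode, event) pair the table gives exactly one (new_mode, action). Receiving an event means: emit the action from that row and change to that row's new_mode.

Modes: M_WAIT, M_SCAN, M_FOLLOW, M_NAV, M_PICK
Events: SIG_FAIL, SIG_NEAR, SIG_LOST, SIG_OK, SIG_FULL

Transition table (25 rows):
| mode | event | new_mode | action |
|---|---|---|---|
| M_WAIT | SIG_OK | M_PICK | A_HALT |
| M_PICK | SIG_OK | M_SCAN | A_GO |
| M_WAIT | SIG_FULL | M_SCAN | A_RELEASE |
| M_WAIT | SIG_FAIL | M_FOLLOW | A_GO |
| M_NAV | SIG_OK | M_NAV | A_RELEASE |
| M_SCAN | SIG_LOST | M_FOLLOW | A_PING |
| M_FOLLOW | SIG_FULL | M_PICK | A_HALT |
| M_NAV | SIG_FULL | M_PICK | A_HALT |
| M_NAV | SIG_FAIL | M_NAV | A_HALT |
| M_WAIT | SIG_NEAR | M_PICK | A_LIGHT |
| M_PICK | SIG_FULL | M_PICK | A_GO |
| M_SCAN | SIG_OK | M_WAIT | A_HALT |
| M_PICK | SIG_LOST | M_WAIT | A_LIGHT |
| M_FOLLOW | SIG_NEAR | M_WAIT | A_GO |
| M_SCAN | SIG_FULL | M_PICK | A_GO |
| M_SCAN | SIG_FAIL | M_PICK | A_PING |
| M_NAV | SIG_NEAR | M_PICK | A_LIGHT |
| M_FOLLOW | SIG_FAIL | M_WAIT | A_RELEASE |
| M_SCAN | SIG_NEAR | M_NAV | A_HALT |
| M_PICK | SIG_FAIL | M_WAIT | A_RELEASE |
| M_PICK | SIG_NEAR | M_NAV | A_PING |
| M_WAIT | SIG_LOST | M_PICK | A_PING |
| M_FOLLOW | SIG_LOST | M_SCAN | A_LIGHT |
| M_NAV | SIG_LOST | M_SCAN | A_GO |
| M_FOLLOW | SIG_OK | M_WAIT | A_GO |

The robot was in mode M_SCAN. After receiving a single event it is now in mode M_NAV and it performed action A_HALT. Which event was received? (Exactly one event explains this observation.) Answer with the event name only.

try SIG_FAIL: (M_SCAN, SIG_FAIL) → (M_PICK, A_PING)
try SIG_NEAR: (M_SCAN, SIG_NEAR) → (M_NAV, A_HALT)  ← matches
try SIG_LOST: (M_SCAN, SIG_LOST) → (M_FOLLOW, A_PING)
try SIG_OK: (M_SCAN, SIG_OK) → (M_WAIT, A_HALT)
try SIG_FULL: (M_SCAN, SIG_FULL) → (M_PICK, A_GO)

SIG_NEAR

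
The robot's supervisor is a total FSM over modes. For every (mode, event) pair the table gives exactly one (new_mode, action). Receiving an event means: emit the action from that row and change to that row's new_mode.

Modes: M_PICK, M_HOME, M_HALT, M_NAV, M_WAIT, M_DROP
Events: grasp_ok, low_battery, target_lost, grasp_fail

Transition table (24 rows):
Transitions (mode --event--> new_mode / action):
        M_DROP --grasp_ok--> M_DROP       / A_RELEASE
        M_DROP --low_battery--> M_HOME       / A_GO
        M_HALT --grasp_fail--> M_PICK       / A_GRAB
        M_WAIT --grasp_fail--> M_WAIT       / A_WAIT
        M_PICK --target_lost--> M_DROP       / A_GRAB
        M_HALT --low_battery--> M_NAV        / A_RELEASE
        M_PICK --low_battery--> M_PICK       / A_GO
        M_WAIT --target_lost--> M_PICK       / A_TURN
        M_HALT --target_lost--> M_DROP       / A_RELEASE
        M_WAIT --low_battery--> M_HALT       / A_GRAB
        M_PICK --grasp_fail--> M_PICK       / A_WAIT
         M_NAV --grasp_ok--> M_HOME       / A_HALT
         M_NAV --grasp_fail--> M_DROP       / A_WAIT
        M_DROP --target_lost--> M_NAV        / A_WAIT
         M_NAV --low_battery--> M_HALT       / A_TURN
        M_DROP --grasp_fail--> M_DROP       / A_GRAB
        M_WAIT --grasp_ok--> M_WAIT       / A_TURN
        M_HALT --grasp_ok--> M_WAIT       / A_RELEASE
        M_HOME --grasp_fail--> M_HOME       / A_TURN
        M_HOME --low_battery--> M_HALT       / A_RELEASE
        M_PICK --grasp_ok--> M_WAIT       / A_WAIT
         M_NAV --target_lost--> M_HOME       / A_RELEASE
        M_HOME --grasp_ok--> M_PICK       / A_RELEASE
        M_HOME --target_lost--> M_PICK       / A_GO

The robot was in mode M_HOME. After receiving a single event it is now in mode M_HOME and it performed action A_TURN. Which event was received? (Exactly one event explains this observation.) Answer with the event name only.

grasp_fail

try grasp_ok: (M_HOME, grasp_ok) → (M_PICK, A_RELEASE)
try low_battery: (M_HOME, low_battery) → (M_HALT, A_RELEASE)
try target_lost: (M_HOME, target_lost) → (M_PICK, A_GO)
try grasp_fail: (M_HOME, grasp_fail) → (M_HOME, A_TURN)  ← matches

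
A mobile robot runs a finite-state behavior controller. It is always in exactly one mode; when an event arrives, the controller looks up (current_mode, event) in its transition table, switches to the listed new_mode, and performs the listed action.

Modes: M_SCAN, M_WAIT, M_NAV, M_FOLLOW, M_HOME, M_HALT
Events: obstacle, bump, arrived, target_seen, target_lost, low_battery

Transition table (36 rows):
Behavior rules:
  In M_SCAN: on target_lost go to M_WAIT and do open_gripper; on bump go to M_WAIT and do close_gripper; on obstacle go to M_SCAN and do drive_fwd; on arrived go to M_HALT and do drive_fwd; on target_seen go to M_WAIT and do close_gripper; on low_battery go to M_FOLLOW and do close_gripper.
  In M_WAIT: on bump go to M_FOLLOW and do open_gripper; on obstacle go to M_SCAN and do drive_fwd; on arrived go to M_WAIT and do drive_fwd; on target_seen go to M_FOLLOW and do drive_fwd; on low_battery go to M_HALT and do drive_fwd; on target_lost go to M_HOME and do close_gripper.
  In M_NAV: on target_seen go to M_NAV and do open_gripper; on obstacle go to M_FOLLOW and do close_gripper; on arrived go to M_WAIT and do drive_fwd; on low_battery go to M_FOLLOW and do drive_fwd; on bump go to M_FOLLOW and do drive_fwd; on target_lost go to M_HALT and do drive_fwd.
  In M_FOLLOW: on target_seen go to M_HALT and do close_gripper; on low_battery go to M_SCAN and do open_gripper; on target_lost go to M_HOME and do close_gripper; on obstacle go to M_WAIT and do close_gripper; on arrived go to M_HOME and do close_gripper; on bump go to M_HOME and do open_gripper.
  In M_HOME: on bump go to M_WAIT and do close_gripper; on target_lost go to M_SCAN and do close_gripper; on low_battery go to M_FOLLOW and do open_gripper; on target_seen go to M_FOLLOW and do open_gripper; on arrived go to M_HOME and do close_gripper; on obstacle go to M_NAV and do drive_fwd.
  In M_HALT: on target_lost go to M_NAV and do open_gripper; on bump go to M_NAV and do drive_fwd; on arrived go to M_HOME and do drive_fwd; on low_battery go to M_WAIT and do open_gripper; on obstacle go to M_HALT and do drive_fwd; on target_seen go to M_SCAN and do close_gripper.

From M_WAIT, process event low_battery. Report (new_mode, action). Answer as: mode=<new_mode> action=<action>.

current mode = M_WAIT; filter table to that mode:
  (M_WAIT, bump) → (M_FOLLOW, open_gripper)
  (M_WAIT, obstacle) → (M_SCAN, drive_fwd)
  (M_WAIT, arrived) → (M_WAIT, drive_fwd)
  (M_WAIT, target_seen) → (M_FOLLOW, drive_fwd)
  (M_WAIT, low_battery) → (M_HALT, drive_fwd)  ← event matches
  (M_WAIT, target_lost) → (M_HOME, close_gripper)
event = low_battery selects (M_HALT, drive_fwd)

mode=M_HALT action=drive_fwd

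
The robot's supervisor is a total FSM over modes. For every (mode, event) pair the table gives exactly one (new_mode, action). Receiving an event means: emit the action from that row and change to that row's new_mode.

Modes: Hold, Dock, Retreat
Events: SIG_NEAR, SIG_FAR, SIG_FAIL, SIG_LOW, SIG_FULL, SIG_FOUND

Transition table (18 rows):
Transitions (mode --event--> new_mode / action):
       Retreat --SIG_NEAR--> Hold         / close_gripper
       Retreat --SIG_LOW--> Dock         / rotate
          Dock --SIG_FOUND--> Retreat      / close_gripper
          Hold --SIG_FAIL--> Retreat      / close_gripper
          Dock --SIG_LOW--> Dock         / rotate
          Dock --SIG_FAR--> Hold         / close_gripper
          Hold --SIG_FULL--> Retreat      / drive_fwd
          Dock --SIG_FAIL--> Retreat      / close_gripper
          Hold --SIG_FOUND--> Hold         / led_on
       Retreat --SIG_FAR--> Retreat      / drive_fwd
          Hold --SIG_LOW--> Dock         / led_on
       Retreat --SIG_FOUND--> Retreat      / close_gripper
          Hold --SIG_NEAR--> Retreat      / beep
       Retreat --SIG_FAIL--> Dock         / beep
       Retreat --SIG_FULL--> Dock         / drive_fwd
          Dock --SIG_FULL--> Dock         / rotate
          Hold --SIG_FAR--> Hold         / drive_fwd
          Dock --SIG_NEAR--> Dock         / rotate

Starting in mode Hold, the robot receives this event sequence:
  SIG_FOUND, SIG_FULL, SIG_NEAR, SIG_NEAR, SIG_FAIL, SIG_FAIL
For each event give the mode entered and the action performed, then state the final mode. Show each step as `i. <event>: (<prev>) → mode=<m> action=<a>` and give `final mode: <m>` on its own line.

final mode: Retreat

1. SIG_FOUND: (Hold) → mode=Hold action=led_on
2. SIG_FULL: (Hold) → mode=Retreat action=drive_fwd
3. SIG_NEAR: (Retreat) → mode=Hold action=close_gripper
4. SIG_NEAR: (Hold) → mode=Retreat action=beep
5. SIG_FAIL: (Retreat) → mode=Dock action=beep
6. SIG_FAIL: (Dock) → mode=Retreat action=close_gripper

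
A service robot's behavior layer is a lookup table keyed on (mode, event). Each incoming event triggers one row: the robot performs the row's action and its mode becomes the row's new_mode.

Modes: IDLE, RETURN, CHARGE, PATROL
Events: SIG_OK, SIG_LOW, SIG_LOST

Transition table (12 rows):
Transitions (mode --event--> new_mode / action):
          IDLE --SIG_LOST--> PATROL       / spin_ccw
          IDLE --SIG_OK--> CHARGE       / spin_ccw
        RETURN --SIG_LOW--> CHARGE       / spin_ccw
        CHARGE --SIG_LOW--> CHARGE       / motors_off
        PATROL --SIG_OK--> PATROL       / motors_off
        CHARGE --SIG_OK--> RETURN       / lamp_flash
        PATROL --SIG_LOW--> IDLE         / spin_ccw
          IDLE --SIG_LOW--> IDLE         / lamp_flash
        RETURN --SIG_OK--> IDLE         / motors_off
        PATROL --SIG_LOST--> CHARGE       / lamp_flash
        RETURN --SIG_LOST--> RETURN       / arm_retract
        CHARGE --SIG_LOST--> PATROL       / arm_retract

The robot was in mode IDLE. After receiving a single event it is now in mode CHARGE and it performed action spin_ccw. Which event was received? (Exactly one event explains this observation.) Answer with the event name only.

try SIG_OK: (IDLE, SIG_OK) → (CHARGE, spin_ccw)  ← matches
try SIG_LOW: (IDLE, SIG_LOW) → (IDLE, lamp_flash)
try SIG_LOST: (IDLE, SIG_LOST) → (PATROL, spin_ccw)

SIG_OK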